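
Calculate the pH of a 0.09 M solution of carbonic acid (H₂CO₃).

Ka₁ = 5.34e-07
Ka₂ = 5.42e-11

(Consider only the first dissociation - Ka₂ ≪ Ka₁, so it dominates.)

First dissociation dominates. From Ka₁ = [H⁺][HA⁻]/[H₂A], x² + Ka₁·x − Ka₁·C = 0 with C = 0.09 M and Ka₁ = 5.34e-07. Solving: [H⁺] = (−Ka₁ + √(Ka₁² + 4·Ka₁·C)) / 2 = 2.1896e-04 M. pH = -log(2.1896e-04) = 3.66.

pH = 3.66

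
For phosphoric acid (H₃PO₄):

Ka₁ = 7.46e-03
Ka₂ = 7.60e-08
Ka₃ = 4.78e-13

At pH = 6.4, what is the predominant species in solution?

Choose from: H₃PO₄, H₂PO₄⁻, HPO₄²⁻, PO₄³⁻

pKa₁ = 2.13, pKa₂ = 7.12, pKa₃ = 12.32. For a polyprotic acid the predominant species crosses at each pKa: below pKa_n the protonated form dominates, above it the deprotonated form does. At pH = 6.4, the predominant species is H₂PO₄⁻.

H₂PO₄⁻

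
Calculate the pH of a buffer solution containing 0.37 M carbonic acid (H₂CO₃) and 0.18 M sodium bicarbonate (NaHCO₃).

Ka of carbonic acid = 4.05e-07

pKa = -log(4.05e-07) = 6.39. pH = pKa + log([A⁻]/[HA]) = 6.39 + log(0.18/0.37)

pH = 6.08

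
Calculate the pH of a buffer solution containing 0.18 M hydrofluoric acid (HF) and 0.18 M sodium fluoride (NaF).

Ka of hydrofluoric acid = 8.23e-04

pKa = -log(8.23e-04) = 3.08. pH = pKa + log([A⁻]/[HA]) = 3.08 + log(0.18/0.18)

pH = 3.08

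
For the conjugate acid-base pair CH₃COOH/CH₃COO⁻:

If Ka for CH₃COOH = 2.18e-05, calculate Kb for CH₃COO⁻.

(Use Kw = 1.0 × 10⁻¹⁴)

For a conjugate pair Ka × Kb = Kw, so Kb = Kw/Ka = 1.0 × 10⁻¹⁴ / 2.18e-05 = 4.59e-10.

K_b = 4.59e-10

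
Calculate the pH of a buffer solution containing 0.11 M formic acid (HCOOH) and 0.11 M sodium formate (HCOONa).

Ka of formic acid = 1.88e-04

pKa = -log(1.88e-04) = 3.73. pH = pKa + log([A⁻]/[HA]) = 3.73 + log(0.11/0.11)

pH = 3.73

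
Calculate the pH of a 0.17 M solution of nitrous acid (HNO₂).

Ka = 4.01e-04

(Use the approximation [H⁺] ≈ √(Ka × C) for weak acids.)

[H⁺] = √(Ka × C) = √(4.01e-04 × 0.17) = 8.2565e-03. pH = -log(8.2565e-03)

pH = 2.08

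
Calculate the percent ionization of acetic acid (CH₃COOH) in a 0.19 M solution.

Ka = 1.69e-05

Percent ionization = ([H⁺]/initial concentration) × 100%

Using Ka equilibrium: x² + Ka×x - Ka×C = 0. Solving: [H⁺] = 1.7835e-03. Percent = (1.7835e-03/0.19) × 100

Percent ionization = 0.939%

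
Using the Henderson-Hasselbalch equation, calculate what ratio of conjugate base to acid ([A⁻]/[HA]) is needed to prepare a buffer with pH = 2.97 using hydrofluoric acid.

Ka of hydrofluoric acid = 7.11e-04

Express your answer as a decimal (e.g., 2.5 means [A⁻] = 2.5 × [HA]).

pKa = -log(7.11e-04) = 3.1481. pH = pKa + log([A⁻]/[HA]), so log([A⁻]/[HA]) = pH − pKa = 2.97 − 3.1481 = -0.1781. [A⁻]/[HA] = 10^(-0.1781) = 0.664

[A⁻]/[HA] = 0.664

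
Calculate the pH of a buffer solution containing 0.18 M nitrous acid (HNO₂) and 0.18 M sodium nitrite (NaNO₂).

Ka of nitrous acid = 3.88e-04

pKa = -log(3.88e-04) = 3.41. pH = pKa + log([A⁻]/[HA]) = 3.41 + log(0.18/0.18)

pH = 3.41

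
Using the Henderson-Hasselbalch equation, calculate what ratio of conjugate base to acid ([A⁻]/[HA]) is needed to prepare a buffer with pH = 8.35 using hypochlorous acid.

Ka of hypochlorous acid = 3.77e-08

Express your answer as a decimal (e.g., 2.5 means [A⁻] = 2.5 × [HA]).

pKa = -log(3.77e-08) = 7.4237. pH = pKa + log([A⁻]/[HA]), so log([A⁻]/[HA]) = pH − pKa = 8.35 − 7.4237 = 0.9263. [A⁻]/[HA] = 10^(0.9263) = 8.44

[A⁻]/[HA] = 8.44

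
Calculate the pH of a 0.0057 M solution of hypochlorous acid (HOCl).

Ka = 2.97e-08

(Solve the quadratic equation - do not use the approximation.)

x² + Ka×x - Ka×C = 0. Using quadratic formula: [H⁺] = 1.2996e-05

pH = 4.89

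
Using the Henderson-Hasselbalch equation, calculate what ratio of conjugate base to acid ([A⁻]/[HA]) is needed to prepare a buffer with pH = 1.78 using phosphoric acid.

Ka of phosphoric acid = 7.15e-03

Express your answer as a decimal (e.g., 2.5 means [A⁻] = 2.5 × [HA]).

pKa = -log(7.15e-03) = 2.1457. pH = pKa + log([A⁻]/[HA]), so log([A⁻]/[HA]) = pH − pKa = 1.78 − 2.1457 = -0.3657. [A⁻]/[HA] = 10^(-0.3657) = 0.431

[A⁻]/[HA] = 0.431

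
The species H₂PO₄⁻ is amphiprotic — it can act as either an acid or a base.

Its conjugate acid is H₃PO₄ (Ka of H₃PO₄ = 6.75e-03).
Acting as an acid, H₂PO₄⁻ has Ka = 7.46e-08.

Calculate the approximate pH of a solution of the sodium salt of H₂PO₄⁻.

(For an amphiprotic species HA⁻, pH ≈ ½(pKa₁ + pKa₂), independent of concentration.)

pKa₁ = -log(6.75e-03) = 2.17; pKa₂ = -log(7.46e-08) = 7.13. For an amphiprotic species, pH ≈ ½(pKa₁ + pKa₂) = ½(2.17 + 7.13) = 4.65.

pH = 4.65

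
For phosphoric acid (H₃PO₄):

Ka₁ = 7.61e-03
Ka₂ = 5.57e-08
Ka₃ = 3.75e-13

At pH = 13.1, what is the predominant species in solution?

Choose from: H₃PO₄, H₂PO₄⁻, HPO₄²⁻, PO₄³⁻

pKa₁ = 2.12, pKa₂ = 7.25, pKa₃ = 12.43. For a polyprotic acid the predominant species crosses at each pKa: below pKa_n the protonated form dominates, above it the deprotonated form does. At pH = 13.1, the predominant species is PO₄³⁻.

PO₄³⁻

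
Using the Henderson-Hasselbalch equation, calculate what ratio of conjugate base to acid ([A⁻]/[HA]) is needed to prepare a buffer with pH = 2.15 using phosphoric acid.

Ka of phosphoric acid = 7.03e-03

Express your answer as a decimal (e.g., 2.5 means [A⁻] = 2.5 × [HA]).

pKa = -log(7.03e-03) = 2.1530. pH = pKa + log([A⁻]/[HA]), so log([A⁻]/[HA]) = pH − pKa = 2.15 − 2.1530 = -0.0030. [A⁻]/[HA] = 10^(-0.0030) = 0.993

[A⁻]/[HA] = 0.993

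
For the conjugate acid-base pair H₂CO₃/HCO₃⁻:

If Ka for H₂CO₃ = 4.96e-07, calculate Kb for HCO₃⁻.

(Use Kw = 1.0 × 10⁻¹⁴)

For a conjugate pair Ka × Kb = Kw, so Kb = Kw/Ka = 1.0 × 10⁻¹⁴ / 4.96e-07 = 2.02e-08.

K_b = 2.02e-08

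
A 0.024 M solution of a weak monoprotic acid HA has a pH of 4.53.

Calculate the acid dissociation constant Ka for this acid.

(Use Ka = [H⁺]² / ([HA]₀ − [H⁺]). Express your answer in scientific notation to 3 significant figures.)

[H⁺] = 10^(−pH) = 10^(−4.53) = 2.951e-05 M. For HA ⇌ H⁺ + A⁻, Ka = [H⁺][A⁻]/[HA] = [H⁺]² / ([HA]₀ − [H⁺]) = (2.951e-05)² / (0.024 − 2.951e-05) = 3.63e-08.

K_a = 3.63e-08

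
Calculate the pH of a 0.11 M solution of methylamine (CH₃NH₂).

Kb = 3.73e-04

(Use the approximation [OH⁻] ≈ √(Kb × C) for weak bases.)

[OH⁻] = √(Kb × C) = √(3.73e-04 × 0.11) = 6.4055e-03. pOH = 2.19, pH = 14 - pOH

pH = 11.81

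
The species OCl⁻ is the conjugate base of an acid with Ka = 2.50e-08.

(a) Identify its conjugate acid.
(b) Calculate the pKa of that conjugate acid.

(a) The conjugate acid is formed by adding one H⁺ to OCl⁻, giving HOCl. (b) pKa = -log(Ka) = -log(2.50e-08) = 7.60.

Conjugate acid: HOCl; pK_a = 7.60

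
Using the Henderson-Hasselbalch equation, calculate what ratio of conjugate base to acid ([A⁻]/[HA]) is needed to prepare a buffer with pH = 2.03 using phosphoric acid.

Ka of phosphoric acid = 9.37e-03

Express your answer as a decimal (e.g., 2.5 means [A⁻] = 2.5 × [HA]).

pKa = -log(9.37e-03) = 2.0283. pH = pKa + log([A⁻]/[HA]), so log([A⁻]/[HA]) = pH − pKa = 2.03 − 2.0283 = 0.0017. [A⁻]/[HA] = 10^(0.0017) = 1.00

[A⁻]/[HA] = 1.00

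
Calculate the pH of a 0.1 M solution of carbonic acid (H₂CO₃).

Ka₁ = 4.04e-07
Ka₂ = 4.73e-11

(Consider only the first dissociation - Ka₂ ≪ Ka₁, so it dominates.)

First dissociation dominates. From Ka₁ = [H⁺][HA⁻]/[H₂A], x² + Ka₁·x − Ka₁·C = 0 with C = 0.1 M and Ka₁ = 4.04e-07. Solving: [H⁺] = (−Ka₁ + √(Ka₁² + 4·Ka₁·C)) / 2 = 2.0080e-04 M. pH = -log(2.0080e-04) = 3.70.

pH = 3.70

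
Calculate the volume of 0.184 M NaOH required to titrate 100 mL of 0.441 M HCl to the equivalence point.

At equivalence: moles acid = moles base. moles HCl = 0.441 × 100/1000 = 0.0441 mol. V_base = moles / 0.184 × 1000 = 239.7 mL.

V_{base} = 239.7 mL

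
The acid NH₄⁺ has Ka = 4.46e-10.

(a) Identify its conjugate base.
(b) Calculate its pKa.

(a) The conjugate base is formed by removing one H⁺ from NH₄⁺, giving NH₃. (b) pKa = -log(Ka) = -log(4.46e-10) = 9.35.

Conjugate base: NH₃; pK_a = 9.35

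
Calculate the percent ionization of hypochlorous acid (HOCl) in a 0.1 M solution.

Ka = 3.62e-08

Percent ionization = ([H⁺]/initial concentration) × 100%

Using Ka equilibrium: x² + Ka×x - Ka×C = 0. Solving: [H⁺] = 6.0148e-05. Percent = (6.0148e-05/0.1) × 100

Percent ionization = 0.0601%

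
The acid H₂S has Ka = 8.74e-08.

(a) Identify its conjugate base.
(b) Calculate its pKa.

(a) The conjugate base is formed by removing one H⁺ from H₂S, giving HS⁻. (b) pKa = -log(Ka) = -log(8.74e-08) = 7.06.

Conjugate base: HS⁻; pK_a = 7.06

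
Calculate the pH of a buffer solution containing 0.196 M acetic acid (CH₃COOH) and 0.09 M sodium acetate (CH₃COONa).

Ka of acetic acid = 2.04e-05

pKa = -log(2.04e-05) = 4.69. pH = pKa + log([A⁻]/[HA]) = 4.69 + log(0.09/0.196)

pH = 4.35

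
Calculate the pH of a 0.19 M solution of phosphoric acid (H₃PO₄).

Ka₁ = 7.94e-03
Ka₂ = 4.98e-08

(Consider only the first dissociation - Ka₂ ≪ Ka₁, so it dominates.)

First dissociation dominates. From Ka₁ = [H⁺][HA⁻]/[H₂A], x² + Ka₁·x − Ka₁·C = 0 with C = 0.19 M and Ka₁ = 7.94e-03. Solving: [H⁺] = (−Ka₁ + √(Ka₁² + 4·Ka₁·C)) / 2 = 3.5073e-02 M. pH = -log(3.5073e-02) = 1.46.

pH = 1.46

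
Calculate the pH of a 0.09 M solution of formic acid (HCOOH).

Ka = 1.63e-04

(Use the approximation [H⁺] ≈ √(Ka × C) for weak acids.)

[H⁺] = √(Ka × C) = √(1.63e-04 × 0.09) = 3.8301e-03. pH = -log(3.8301e-03)

pH = 2.42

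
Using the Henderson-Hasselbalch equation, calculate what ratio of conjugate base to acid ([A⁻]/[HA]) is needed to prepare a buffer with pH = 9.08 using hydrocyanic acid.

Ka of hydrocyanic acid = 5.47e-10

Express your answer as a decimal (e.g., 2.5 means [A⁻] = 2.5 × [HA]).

pKa = -log(5.47e-10) = 9.2620. pH = pKa + log([A⁻]/[HA]), so log([A⁻]/[HA]) = pH − pKa = 9.08 − 9.2620 = -0.1820. [A⁻]/[HA] = 10^(-0.1820) = 0.658

[A⁻]/[HA] = 0.658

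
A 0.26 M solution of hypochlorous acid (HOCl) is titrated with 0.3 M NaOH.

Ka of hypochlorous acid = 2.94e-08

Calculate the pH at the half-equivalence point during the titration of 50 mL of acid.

At half-equivalence [HA] = [A⁻], so Henderson-Hasselbalch gives pH = pKa = -log(2.94e-08) = 7.53.

pH = pKa = 7.53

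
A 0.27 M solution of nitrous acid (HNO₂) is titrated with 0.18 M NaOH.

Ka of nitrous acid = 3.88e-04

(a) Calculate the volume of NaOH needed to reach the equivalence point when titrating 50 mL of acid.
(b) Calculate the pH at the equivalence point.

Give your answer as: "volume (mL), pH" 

moles acid = 0.27 × 50/1000 = 0.0135 mol; V_base = moles/0.18 × 1000 = 75.0 mL. At equivalence only the conjugate base is present: [A⁻] = 0.0135/0.125 = 1.0800e-01 M. Kb = Kw/Ka = 2.58e-11; [OH⁻] = √(Kb × [A⁻]) = 1.6684e-06; pOH = 5.78; pH = 14 - pOH = 8.22.

V = 75.0 mL, pH = 8.22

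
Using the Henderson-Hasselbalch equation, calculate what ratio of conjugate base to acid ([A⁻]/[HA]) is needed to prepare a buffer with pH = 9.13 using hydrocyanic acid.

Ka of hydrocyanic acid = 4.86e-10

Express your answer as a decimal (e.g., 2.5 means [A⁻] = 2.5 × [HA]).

pKa = -log(4.86e-10) = 9.3134. pH = pKa + log([A⁻]/[HA]), so log([A⁻]/[HA]) = pH − pKa = 9.13 − 9.3134 = -0.1834. [A⁻]/[HA] = 10^(-0.1834) = 0.656

[A⁻]/[HA] = 0.656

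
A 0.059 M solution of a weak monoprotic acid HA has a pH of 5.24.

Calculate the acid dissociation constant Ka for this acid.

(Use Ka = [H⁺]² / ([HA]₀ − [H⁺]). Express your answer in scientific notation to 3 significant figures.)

[H⁺] = 10^(−pH) = 10^(−5.24) = 5.754e-06 M. For HA ⇌ H⁺ + A⁻, Ka = [H⁺][A⁻]/[HA] = [H⁺]² / ([HA]₀ − [H⁺]) = (5.754e-06)² / (0.059 − 5.754e-06) = 5.61e-10.

K_a = 5.61e-10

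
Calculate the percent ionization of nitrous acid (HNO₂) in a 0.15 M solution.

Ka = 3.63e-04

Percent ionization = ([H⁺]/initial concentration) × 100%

Using Ka equilibrium: x² + Ka×x - Ka×C = 0. Solving: [H⁺] = 7.1998e-03. Percent = (7.1998e-03/0.15) × 100

Percent ionization = 4.8%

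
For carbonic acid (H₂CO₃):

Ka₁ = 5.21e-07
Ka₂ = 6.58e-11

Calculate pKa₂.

pKa₂ = -log(Ka₂) = -log(6.58e-11) = 10.18.

pK_{a2} = 10.18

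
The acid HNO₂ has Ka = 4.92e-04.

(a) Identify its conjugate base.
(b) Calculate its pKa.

(a) The conjugate base is formed by removing one H⁺ from HNO₂, giving NO₂⁻. (b) pKa = -log(Ka) = -log(4.92e-04) = 3.31.

Conjugate base: NO₂⁻; pK_a = 3.31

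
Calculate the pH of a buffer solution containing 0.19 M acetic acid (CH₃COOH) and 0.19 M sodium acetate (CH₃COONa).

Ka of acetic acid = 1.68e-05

pKa = -log(1.68e-05) = 4.77. pH = pKa + log([A⁻]/[HA]) = 4.77 + log(0.19/0.19)

pH = 4.77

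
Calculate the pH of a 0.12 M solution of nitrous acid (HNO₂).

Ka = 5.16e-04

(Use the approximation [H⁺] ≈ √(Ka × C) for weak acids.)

[H⁺] = √(Ka × C) = √(5.16e-04 × 0.12) = 7.8689e-03. pH = -log(7.8689e-03)

pH = 2.10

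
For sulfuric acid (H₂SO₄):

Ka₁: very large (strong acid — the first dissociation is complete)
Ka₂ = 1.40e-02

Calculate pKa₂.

pKa₂ = -log(Ka₂) = -log(1.40e-02) = 1.85.

pK_{a2} = 1.85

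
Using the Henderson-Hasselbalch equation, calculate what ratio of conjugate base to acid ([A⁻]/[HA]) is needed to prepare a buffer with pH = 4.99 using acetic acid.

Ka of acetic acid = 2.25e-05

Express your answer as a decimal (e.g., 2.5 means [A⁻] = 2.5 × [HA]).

pKa = -log(2.25e-05) = 4.6478. pH = pKa + log([A⁻]/[HA]), so log([A⁻]/[HA]) = pH − pKa = 4.99 − 4.6478 = 0.3422. [A⁻]/[HA] = 10^(0.3422) = 2.20

[A⁻]/[HA] = 2.20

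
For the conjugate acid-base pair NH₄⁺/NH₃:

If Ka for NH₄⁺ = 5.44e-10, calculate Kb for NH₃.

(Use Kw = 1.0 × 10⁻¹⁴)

For a conjugate pair Ka × Kb = Kw, so Kb = Kw/Ka = 1.0 × 10⁻¹⁴ / 5.44e-10 = 1.84e-05.

K_b = 1.84e-05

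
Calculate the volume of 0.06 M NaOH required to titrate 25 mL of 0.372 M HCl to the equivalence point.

At equivalence: moles acid = moles base. moles HCl = 0.372 × 25/1000 = 0.0093 mol. V_base = moles / 0.06 × 1000 = 155.0 mL.

V_{base} = 155.0 mL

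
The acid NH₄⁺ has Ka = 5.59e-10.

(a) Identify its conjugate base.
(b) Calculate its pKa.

(a) The conjugate base is formed by removing one H⁺ from NH₄⁺, giving NH₃. (b) pKa = -log(Ka) = -log(5.59e-10) = 9.25.

Conjugate base: NH₃; pK_a = 9.25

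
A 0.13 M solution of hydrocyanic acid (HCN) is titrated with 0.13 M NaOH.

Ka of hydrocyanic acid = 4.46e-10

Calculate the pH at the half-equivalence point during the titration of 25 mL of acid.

At half-equivalence [HA] = [A⁻], so Henderson-Hasselbalch gives pH = pKa = -log(4.46e-10) = 9.35.

pH = pKa = 9.35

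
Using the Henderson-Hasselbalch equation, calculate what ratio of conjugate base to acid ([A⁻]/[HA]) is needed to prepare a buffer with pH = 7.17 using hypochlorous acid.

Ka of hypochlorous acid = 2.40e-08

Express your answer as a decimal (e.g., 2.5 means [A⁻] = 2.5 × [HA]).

pKa = -log(2.40e-08) = 7.6198. pH = pKa + log([A⁻]/[HA]), so log([A⁻]/[HA]) = pH − pKa = 7.17 − 7.6198 = -0.4498. [A⁻]/[HA] = 10^(-0.4498) = 0.355

[A⁻]/[HA] = 0.355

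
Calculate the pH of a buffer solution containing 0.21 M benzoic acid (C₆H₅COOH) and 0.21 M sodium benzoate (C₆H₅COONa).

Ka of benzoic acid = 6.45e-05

pKa = -log(6.45e-05) = 4.19. pH = pKa + log([A⁻]/[HA]) = 4.19 + log(0.21/0.21)

pH = 4.19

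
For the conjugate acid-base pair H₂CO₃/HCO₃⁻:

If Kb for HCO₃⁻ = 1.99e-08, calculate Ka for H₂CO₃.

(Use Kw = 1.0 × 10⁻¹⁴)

For a conjugate pair Ka × Kb = Kw, so Ka = Kw/Kb = 1.0 × 10⁻¹⁴ / 1.99e-08 = 5.03e-07.

K_a = 5.03e-07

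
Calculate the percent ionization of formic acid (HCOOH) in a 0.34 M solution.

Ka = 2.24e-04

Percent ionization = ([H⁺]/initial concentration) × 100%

Using Ka equilibrium: x² + Ka×x - Ka×C = 0. Solving: [H⁺] = 8.6157e-03. Percent = (8.6157e-03/0.34) × 100

Percent ionization = 2.53%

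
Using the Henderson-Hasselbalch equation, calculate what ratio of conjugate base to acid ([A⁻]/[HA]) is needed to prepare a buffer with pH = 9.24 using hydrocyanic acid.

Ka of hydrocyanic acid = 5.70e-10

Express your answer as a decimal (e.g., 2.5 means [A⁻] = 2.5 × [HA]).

pKa = -log(5.70e-10) = 9.2441. pH = pKa + log([A⁻]/[HA]), so log([A⁻]/[HA]) = pH − pKa = 9.24 − 9.2441 = -0.0041. [A⁻]/[HA] = 10^(-0.0041) = 0.991

[A⁻]/[HA] = 0.991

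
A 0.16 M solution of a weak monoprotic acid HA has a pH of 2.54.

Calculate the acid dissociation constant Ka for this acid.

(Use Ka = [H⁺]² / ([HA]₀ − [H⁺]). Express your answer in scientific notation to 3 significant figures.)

[H⁺] = 10^(−pH) = 10^(−2.54) = 2.884e-03 M. For HA ⇌ H⁺ + A⁻, Ka = [H⁺][A⁻]/[HA] = [H⁺]² / ([HA]₀ − [H⁺]) = (2.884e-03)² / (0.16 − 2.884e-03) = 5.29e-05.

K_a = 5.29e-05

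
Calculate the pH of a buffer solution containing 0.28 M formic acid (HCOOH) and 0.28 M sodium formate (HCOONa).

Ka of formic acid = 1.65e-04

pKa = -log(1.65e-04) = 3.78. pH = pKa + log([A⁻]/[HA]) = 3.78 + log(0.28/0.28)

pH = 3.78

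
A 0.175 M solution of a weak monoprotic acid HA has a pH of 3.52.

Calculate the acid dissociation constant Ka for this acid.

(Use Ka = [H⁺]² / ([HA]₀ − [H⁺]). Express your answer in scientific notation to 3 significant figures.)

[H⁺] = 10^(−pH) = 10^(−3.52) = 3.020e-04 M. For HA ⇌ H⁺ + A⁻, Ka = [H⁺][A⁻]/[HA] = [H⁺]² / ([HA]₀ − [H⁺]) = (3.020e-04)² / (0.175 − 3.020e-04) = 5.22e-07.

K_a = 5.22e-07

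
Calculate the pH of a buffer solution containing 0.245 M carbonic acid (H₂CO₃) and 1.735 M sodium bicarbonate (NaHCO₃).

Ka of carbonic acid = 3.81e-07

pKa = -log(3.81e-07) = 6.42. pH = pKa + log([A⁻]/[HA]) = 6.42 + log(1.735/0.245)

pH = 7.27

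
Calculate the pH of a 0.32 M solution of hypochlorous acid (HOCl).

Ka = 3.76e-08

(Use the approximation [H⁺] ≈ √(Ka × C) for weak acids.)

[H⁺] = √(Ka × C) = √(3.76e-08 × 0.32) = 1.0969e-04. pH = -log(1.0969e-04)

pH = 3.96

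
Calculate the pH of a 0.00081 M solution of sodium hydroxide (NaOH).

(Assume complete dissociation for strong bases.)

[OH⁻] = 0.00081 M for strong base. pOH = -log[OH⁻] = 3.09, pH = 14 - pOH

pH = 10.91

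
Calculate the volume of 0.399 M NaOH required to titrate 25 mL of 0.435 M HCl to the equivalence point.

At equivalence: moles acid = moles base. moles HCl = 0.435 × 25/1000 = 0.01087 mol. V_base = moles / 0.399 × 1000 = 27.3 mL.

V_{base} = 27.3 mL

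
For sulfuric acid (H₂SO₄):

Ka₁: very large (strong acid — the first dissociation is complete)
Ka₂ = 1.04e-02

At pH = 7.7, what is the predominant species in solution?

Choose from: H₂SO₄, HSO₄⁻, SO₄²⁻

The first dissociation is complete, so H₂SO₄ itself is never the predominant species in water; pKa₂ = -log(1.04e-02) = 1.98. For a polyprotic acid the predominant species crosses at each pKa: below pKa_n the protonated form dominates, above it the deprotonated form does. At pH = 7.7, the predominant species is SO₄²⁻.

SO₄²⁻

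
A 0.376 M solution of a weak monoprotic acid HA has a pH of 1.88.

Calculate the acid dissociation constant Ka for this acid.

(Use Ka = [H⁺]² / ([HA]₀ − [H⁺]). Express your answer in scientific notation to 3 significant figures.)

[H⁺] = 10^(−pH) = 10^(−1.88) = 1.318e-02 M. For HA ⇌ H⁺ + A⁻, Ka = [H⁺][A⁻]/[HA] = [H⁺]² / ([HA]₀ − [H⁺]) = (1.318e-02)² / (0.376 − 1.318e-02) = 4.79e-04.

K_a = 4.79e-04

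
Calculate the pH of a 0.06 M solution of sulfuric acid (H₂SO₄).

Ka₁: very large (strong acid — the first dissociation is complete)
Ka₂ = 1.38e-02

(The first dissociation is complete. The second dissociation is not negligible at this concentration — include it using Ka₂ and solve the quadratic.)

First dissociation is complete: [H⁺]₀ = [HSO₄⁻]₀ = C = 0.06 M. Second dissociation HSO₄⁻ ⇌ H⁺ + SO₄²⁻: let x = [SO₄²⁻]. Ka₂ = (C + x)·x / (C − x) = 1.38e-02 → x² + (C + Ka₂)·x − Ka₂·C = 0 → x² + 0.07380·x − 8.280e-04 = 0. x = (−0.07380 + √(0.07380² + 4 × 8.280e-04)) / 2 = 9.8933e-03 M. [H⁺] = C + x = 0.06 + 9.8933e-03 = 6.9893e-02 M. pH = -log(6.9893e-02) = 1.16.

pH = 1.16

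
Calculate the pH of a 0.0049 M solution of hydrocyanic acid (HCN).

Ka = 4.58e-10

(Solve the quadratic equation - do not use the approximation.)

x² + Ka×x - Ka×C = 0. Using quadratic formula: [H⁺] = 1.4978e-06

pH = 5.82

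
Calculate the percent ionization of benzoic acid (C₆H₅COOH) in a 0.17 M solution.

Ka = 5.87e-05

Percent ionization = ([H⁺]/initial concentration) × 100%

Using Ka equilibrium: x² + Ka×x - Ka×C = 0. Solving: [H⁺] = 3.1297e-03. Percent = (3.1297e-03/0.17) × 100

Percent ionization = 1.84%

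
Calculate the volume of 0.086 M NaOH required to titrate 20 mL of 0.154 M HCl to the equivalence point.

At equivalence: moles acid = moles base. moles HCl = 0.154 × 20/1000 = 0.00308 mol. V_base = moles / 0.086 × 1000 = 35.8 mL.

V_{base} = 35.8 mL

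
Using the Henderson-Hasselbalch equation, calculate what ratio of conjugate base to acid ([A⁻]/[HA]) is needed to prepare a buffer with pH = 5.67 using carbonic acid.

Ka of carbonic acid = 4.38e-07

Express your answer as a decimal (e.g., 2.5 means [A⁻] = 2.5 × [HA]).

pKa = -log(4.38e-07) = 6.3585. pH = pKa + log([A⁻]/[HA]), so log([A⁻]/[HA]) = pH − pKa = 5.67 − 6.3585 = -0.6885. [A⁻]/[HA] = 10^(-0.6885) = 0.205

[A⁻]/[HA] = 0.205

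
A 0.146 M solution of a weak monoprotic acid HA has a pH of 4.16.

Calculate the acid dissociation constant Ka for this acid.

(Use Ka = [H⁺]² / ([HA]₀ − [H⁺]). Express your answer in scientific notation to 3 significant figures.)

[H⁺] = 10^(−pH) = 10^(−4.16) = 6.918e-05 M. For HA ⇌ H⁺ + A⁻, Ka = [H⁺][A⁻]/[HA] = [H⁺]² / ([HA]₀ − [H⁺]) = (6.918e-05)² / (0.146 − 6.918e-05) = 3.28e-08.

K_a = 3.28e-08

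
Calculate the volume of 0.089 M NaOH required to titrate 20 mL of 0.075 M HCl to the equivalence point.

At equivalence: moles acid = moles base. moles HCl = 0.075 × 20/1000 = 0.0015 mol. V_base = moles / 0.089 × 1000 = 16.9 mL.

V_{base} = 16.9 mL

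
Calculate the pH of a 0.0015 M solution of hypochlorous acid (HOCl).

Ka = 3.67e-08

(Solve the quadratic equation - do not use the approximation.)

x² + Ka×x - Ka×C = 0. Using quadratic formula: [H⁺] = 7.4012e-06

pH = 5.13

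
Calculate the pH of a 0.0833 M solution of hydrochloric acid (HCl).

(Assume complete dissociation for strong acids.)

[H⁺] = 0.0833 M for strong acid. pH = -log[H⁺] = -log(0.0833)

pH = 1.08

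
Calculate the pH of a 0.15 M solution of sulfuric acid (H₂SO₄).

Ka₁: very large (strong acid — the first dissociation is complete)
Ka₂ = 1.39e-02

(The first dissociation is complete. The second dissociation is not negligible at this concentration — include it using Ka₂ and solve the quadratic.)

First dissociation is complete: [H⁺]₀ = [HSO₄⁻]₀ = C = 0.15 M. Second dissociation HSO₄⁻ ⇌ H⁺ + SO₄²⁻: let x = [SO₄²⁻]. Ka₂ = (C + x)·x / (C − x) = 1.39e-02 → x² + (C + Ka₂)·x − Ka₂·C = 0 → x² + 0.16390·x − 2.085e-03 = 0. x = (−0.16390 + √(0.16390² + 4 × 2.085e-03)) / 2 = 1.1863e-02 M. [H⁺] = C + x = 0.15 + 1.1863e-02 = 1.6186e-01 M. pH = -log(1.6186e-01) = 0.79.

pH = 0.79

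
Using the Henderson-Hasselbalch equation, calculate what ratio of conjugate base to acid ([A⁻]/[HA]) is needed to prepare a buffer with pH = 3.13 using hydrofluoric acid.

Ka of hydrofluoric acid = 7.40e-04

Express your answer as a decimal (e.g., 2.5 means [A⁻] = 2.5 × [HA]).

pKa = -log(7.40e-04) = 3.1308. pH = pKa + log([A⁻]/[HA]), so log([A⁻]/[HA]) = pH − pKa = 3.13 − 3.1308 = -0.0008. [A⁻]/[HA] = 10^(-0.0008) = 0.998

[A⁻]/[HA] = 0.998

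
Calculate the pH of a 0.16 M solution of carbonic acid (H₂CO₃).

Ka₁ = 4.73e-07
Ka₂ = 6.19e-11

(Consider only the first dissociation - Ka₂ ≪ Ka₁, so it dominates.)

First dissociation dominates. From Ka₁ = [H⁺][HA⁻]/[H₂A], x² + Ka₁·x − Ka₁·C = 0 with C = 0.16 M and Ka₁ = 4.73e-07. Solving: [H⁺] = (−Ka₁ + √(Ka₁² + 4·Ka₁·C)) / 2 = 2.7486e-04 M. pH = -log(2.7486e-04) = 3.56.

pH = 3.56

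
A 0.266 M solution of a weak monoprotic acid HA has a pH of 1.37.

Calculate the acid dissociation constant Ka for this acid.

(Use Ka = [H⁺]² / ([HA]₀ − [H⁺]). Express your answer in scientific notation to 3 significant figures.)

[H⁺] = 10^(−pH) = 10^(−1.37) = 4.266e-02 M. For HA ⇌ H⁺ + A⁻, Ka = [H⁺][A⁻]/[HA] = [H⁺]² / ([HA]₀ − [H⁺]) = (4.266e-02)² / (0.266 − 4.266e-02) = 8.15e-03.

K_a = 8.15e-03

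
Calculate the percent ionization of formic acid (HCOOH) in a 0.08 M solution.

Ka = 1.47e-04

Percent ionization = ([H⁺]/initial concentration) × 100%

Using Ka equilibrium: x² + Ka×x - Ka×C = 0. Solving: [H⁺] = 3.3566e-03. Percent = (3.3566e-03/0.08) × 100

Percent ionization = 4.2%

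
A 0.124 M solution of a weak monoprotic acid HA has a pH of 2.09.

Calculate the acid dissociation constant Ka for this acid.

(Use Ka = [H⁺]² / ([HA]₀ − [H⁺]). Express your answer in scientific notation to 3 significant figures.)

[H⁺] = 10^(−pH) = 10^(−2.09) = 8.128e-03 M. For HA ⇌ H⁺ + A⁻, Ka = [H⁺][A⁻]/[HA] = [H⁺]² / ([HA]₀ − [H⁺]) = (8.128e-03)² / (0.124 − 8.128e-03) = 5.70e-04.

K_a = 5.70e-04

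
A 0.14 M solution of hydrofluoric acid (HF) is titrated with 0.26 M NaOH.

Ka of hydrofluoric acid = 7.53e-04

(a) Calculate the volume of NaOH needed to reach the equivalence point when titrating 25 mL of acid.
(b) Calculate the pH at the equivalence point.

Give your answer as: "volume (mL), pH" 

moles acid = 0.14 × 25/1000 = 0.0035 mol; V_base = moles/0.26 × 1000 = 13.5 mL. At equivalence only the conjugate base is present: [A⁻] = 0.0035/0.038 = 9.1000e-02 M. Kb = Kw/Ka = 1.33e-11; [OH⁻] = √(Kb × [A⁻]) = 1.0993e-06; pOH = 5.96; pH = 14 - pOH = 8.04.

V = 13.5 mL, pH = 8.04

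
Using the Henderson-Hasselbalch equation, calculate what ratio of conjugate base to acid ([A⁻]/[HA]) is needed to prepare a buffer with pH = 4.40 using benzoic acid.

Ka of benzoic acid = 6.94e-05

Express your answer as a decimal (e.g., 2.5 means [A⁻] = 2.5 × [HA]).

pKa = -log(6.94e-05) = 4.1586. pH = pKa + log([A⁻]/[HA]), so log([A⁻]/[HA]) = pH − pKa = 4.40 − 4.1586 = 0.2414. [A⁻]/[HA] = 10^(0.2414) = 1.74

[A⁻]/[HA] = 1.74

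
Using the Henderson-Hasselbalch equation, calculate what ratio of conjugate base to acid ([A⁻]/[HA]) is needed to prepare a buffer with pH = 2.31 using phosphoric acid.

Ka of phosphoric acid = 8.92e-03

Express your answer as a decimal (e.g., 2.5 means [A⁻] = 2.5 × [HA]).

pKa = -log(8.92e-03) = 2.0496. pH = pKa + log([A⁻]/[HA]), so log([A⁻]/[HA]) = pH − pKa = 2.31 − 2.0496 = 0.2604. [A⁻]/[HA] = 10^(0.2604) = 1.82

[A⁻]/[HA] = 1.82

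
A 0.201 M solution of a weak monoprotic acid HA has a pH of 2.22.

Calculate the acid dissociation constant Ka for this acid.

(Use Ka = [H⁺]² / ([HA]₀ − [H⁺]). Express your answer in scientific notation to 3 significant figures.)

[H⁺] = 10^(−pH) = 10^(−2.22) = 6.026e-03 M. For HA ⇌ H⁺ + A⁻, Ka = [H⁺][A⁻]/[HA] = [H⁺]² / ([HA]₀ − [H⁺]) = (6.026e-03)² / (0.201 − 6.026e-03) = 1.86e-04.

K_a = 1.86e-04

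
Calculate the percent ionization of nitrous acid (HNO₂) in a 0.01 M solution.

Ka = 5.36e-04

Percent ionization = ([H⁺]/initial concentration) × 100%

Using Ka equilibrium: x² + Ka×x - Ka×C = 0. Solving: [H⁺] = 2.0626e-03. Percent = (2.0626e-03/0.01) × 100

Percent ionization = 20.6%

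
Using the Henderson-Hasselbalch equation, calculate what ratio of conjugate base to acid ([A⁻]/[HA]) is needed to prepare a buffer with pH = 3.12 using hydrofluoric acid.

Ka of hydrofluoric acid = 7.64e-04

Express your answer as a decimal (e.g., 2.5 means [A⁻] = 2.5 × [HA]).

pKa = -log(7.64e-04) = 3.1169. pH = pKa + log([A⁻]/[HA]), so log([A⁻]/[HA]) = pH − pKa = 3.12 − 3.1169 = 0.0031. [A⁻]/[HA] = 10^(0.0031) = 1.01

[A⁻]/[HA] = 1.01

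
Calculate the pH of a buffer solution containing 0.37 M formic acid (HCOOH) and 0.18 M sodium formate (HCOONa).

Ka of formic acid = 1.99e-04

pKa = -log(1.99e-04) = 3.70. pH = pKa + log([A⁻]/[HA]) = 3.70 + log(0.18/0.37)

pH = 3.39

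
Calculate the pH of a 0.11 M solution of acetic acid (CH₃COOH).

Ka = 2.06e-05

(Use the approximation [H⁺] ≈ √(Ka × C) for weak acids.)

[H⁺] = √(Ka × C) = √(2.06e-05 × 0.11) = 1.5053e-03. pH = -log(1.5053e-03)

pH = 2.82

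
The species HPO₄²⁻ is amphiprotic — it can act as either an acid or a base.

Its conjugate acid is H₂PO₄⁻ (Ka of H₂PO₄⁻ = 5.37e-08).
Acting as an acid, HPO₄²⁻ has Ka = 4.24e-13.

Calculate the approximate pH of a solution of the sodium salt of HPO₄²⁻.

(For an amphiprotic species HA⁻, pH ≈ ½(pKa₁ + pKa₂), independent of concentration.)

pKa₁ = -log(5.37e-08) = 7.27; pKa₂ = -log(4.24e-13) = 12.37. For an amphiprotic species, pH ≈ ½(pKa₁ + pKa₂) = ½(7.27 + 12.37) = 9.82.

pH = 9.82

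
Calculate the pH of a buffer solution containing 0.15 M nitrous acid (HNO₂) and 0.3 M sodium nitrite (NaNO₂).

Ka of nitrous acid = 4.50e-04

pKa = -log(4.50e-04) = 3.35. pH = pKa + log([A⁻]/[HA]) = 3.35 + log(0.3/0.15)

pH = 3.65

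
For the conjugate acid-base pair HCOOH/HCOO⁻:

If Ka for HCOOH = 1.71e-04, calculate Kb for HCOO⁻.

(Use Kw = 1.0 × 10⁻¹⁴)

For a conjugate pair Ka × Kb = Kw, so Kb = Kw/Ka = 1.0 × 10⁻¹⁴ / 1.71e-04 = 5.85e-11.

K_b = 5.85e-11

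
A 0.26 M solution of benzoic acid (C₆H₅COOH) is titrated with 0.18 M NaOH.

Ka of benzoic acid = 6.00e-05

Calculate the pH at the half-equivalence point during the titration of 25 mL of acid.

At half-equivalence [HA] = [A⁻], so Henderson-Hasselbalch gives pH = pKa = -log(6.00e-05) = 4.22.

pH = pKa = 4.22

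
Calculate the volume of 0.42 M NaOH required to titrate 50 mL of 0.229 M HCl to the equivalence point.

At equivalence: moles acid = moles base. moles HCl = 0.229 × 50/1000 = 0.01145 mol. V_base = moles / 0.42 × 1000 = 27.3 mL.

V_{base} = 27.3 mL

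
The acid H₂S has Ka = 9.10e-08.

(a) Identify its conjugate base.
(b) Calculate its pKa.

(a) The conjugate base is formed by removing one H⁺ from H₂S, giving HS⁻. (b) pKa = -log(Ka) = -log(9.10e-08) = 7.04.

Conjugate base: HS⁻; pK_a = 7.04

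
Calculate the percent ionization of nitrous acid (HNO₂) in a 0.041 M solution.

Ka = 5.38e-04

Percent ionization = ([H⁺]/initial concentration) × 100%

Using Ka equilibrium: x² + Ka×x - Ka×C = 0. Solving: [H⁺] = 4.4353e-03. Percent = (4.4353e-03/0.041) × 100

Percent ionization = 10.8%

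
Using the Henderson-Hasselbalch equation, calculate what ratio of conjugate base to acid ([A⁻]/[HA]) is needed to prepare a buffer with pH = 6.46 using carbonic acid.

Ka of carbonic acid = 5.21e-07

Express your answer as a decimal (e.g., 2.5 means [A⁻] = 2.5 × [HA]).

pKa = -log(5.21e-07) = 6.2832. pH = pKa + log([A⁻]/[HA]), so log([A⁻]/[HA]) = pH − pKa = 6.46 − 6.2832 = 0.1768. [A⁻]/[HA] = 10^(0.1768) = 1.50

[A⁻]/[HA] = 1.50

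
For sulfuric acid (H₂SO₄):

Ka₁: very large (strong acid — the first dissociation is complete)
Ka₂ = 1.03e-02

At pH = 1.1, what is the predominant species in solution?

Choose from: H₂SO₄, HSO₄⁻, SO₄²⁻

The first dissociation is complete, so H₂SO₄ itself is never the predominant species in water; pKa₂ = -log(1.03e-02) = 1.99. For a polyprotic acid the predominant species crosses at each pKa: below pKa_n the protonated form dominates, above it the deprotonated form does. At pH = 1.1, the predominant species is HSO₄⁻.

HSO₄⁻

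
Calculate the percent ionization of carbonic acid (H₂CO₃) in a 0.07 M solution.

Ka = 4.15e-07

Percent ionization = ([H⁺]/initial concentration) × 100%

Using Ka equilibrium: x² + Ka×x - Ka×C = 0. Solving: [H⁺] = 1.7023e-04. Percent = (1.7023e-04/0.07) × 100

Percent ionization = 0.243%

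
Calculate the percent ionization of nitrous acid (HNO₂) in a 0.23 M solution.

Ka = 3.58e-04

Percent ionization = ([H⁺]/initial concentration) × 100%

Using Ka equilibrium: x² + Ka×x - Ka×C = 0. Solving: [H⁺] = 8.8969e-03. Percent = (8.8969e-03/0.23) × 100

Percent ionization = 3.87%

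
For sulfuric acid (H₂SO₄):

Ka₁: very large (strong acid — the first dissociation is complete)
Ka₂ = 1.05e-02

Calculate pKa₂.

pKa₂ = -log(Ka₂) = -log(1.05e-02) = 1.98.

pK_{a2} = 1.98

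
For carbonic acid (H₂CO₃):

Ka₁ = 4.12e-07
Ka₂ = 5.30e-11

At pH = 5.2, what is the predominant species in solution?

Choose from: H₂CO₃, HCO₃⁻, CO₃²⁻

pKa₁ = 6.39, pKa₂ = 10.28. For a polyprotic acid the predominant species crosses at each pKa: below pKa_n the protonated form dominates, above it the deprotonated form does. At pH = 5.2, the predominant species is H₂CO₃.

H₂CO₃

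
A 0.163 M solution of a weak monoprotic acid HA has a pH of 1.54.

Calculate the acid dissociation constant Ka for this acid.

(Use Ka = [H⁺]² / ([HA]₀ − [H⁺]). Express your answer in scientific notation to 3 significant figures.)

[H⁺] = 10^(−pH) = 10^(−1.54) = 2.884e-02 M. For HA ⇌ H⁺ + A⁻, Ka = [H⁺][A⁻]/[HA] = [H⁺]² / ([HA]₀ − [H⁺]) = (2.884e-02)² / (0.163 − 2.884e-02) = 6.20e-03.

K_a = 6.20e-03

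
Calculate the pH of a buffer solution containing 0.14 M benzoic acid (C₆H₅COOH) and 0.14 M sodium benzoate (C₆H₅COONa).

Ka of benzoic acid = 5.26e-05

pKa = -log(5.26e-05) = 4.28. pH = pKa + log([A⁻]/[HA]) = 4.28 + log(0.14/0.14)

pH = 4.28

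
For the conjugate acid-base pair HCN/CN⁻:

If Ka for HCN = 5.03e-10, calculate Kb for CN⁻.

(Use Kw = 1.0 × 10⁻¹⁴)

For a conjugate pair Ka × Kb = Kw, so Kb = Kw/Ka = 1.0 × 10⁻¹⁴ / 5.03e-10 = 1.99e-05.

K_b = 1.99e-05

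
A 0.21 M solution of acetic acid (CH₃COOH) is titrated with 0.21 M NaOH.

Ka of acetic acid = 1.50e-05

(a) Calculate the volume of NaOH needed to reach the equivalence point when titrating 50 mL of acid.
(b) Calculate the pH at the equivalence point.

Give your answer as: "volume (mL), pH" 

moles acid = 0.21 × 50/1000 = 0.0105 mol; V_base = moles/0.21 × 1000 = 50.0 mL. At equivalence only the conjugate base is present: [A⁻] = 0.0105/0.100 = 1.0500e-01 M. Kb = Kw/Ka = 6.67e-10; [OH⁻] = √(Kb × [A⁻]) = 8.3666e-06; pOH = 5.08; pH = 14 - pOH = 8.92.

V = 50.0 mL, pH = 8.92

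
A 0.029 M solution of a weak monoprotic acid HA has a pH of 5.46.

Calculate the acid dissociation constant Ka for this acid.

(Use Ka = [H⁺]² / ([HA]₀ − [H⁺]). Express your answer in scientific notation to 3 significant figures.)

[H⁺] = 10^(−pH) = 10^(−5.46) = 3.467e-06 M. For HA ⇌ H⁺ + A⁻, Ka = [H⁺][A⁻]/[HA] = [H⁺]² / ([HA]₀ − [H⁺]) = (3.467e-06)² / (0.029 − 3.467e-06) = 4.15e-10.

K_a = 4.15e-10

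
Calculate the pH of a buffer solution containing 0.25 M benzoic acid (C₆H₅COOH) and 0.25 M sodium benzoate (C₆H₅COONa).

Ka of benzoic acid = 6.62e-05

pKa = -log(6.62e-05) = 4.18. pH = pKa + log([A⁻]/[HA]) = 4.18 + log(0.25/0.25)

pH = 4.18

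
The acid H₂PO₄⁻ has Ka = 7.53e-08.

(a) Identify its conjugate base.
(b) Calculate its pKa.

(a) The conjugate base is formed by removing one H⁺ from H₂PO₄⁻, giving HPO₄²⁻. (b) pKa = -log(Ka) = -log(7.53e-08) = 7.12.

Conjugate base: HPO₄²⁻; pK_a = 7.12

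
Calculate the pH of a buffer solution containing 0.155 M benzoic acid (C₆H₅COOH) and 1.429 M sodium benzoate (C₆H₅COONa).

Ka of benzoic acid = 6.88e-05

pKa = -log(6.88e-05) = 4.16. pH = pKa + log([A⁻]/[HA]) = 4.16 + log(1.429/0.155)

pH = 5.13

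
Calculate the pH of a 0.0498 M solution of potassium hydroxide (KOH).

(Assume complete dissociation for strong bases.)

[OH⁻] = 0.0498 M for strong base. pOH = -log[OH⁻] = 1.30, pH = 14 - pOH

pH = 12.70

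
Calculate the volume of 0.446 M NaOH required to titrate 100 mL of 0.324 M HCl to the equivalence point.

At equivalence: moles acid = moles base. moles HCl = 0.324 × 100/1000 = 0.0324 mol. V_base = moles / 0.446 × 1000 = 72.6 mL.

V_{base} = 72.6 mL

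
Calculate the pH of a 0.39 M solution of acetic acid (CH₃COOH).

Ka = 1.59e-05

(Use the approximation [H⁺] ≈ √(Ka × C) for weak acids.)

[H⁺] = √(Ka × C) = √(1.59e-05 × 0.39) = 2.4902e-03. pH = -log(2.4902e-03)

pH = 2.60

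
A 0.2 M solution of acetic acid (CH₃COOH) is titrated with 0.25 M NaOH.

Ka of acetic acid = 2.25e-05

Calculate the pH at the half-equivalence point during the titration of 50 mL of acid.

At half-equivalence [HA] = [A⁻], so Henderson-Hasselbalch gives pH = pKa = -log(2.25e-05) = 4.65.

pH = pKa = 4.65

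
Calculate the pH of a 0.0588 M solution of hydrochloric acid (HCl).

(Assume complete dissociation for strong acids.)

[H⁺] = 0.0588 M for strong acid. pH = -log[H⁺] = -log(0.0588)

pH = 1.23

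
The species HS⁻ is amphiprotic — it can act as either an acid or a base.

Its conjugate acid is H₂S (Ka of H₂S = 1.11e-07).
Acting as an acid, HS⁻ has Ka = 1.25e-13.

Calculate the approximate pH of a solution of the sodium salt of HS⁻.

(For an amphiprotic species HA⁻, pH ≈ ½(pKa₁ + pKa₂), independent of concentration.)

pKa₁ = -log(1.11e-07) = 6.95; pKa₂ = -log(1.25e-13) = 12.90. For an amphiprotic species, pH ≈ ½(pKa₁ + pKa₂) = ½(6.95 + 12.90) = 9.93.

pH = 9.93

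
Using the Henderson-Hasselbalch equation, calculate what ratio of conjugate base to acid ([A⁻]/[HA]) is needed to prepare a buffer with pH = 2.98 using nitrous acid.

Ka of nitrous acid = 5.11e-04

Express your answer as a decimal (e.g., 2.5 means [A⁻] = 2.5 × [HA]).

pKa = -log(5.11e-04) = 3.2916. pH = pKa + log([A⁻]/[HA]), so log([A⁻]/[HA]) = pH − pKa = 2.98 − 3.2916 = -0.3116. [A⁻]/[HA] = 10^(-0.3116) = 0.488

[A⁻]/[HA] = 0.488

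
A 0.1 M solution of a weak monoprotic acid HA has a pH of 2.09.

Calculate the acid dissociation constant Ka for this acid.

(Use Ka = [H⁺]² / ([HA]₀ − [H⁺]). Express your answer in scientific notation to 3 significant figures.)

[H⁺] = 10^(−pH) = 10^(−2.09) = 8.128e-03 M. For HA ⇌ H⁺ + A⁻, Ka = [H⁺][A⁻]/[HA] = [H⁺]² / ([HA]₀ − [H⁺]) = (8.128e-03)² / (0.1 − 8.128e-03) = 7.19e-04.

K_a = 7.19e-04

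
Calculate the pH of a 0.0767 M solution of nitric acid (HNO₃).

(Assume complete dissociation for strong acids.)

[H⁺] = 0.0767 M for strong acid. pH = -log[H⁺] = -log(0.0767)

pH = 1.12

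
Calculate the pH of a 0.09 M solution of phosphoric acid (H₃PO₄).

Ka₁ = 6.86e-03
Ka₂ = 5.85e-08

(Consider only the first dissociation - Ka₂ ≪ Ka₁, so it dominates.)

First dissociation dominates. From Ka₁ = [H⁺][HA⁻]/[H₂A], x² + Ka₁·x − Ka₁·C = 0 with C = 0.09 M and Ka₁ = 6.86e-03. Solving: [H⁺] = (−Ka₁ + √(Ka₁² + 4·Ka₁·C)) / 2 = 2.1653e-02 M. pH = -log(2.1653e-02) = 1.66.

pH = 1.66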